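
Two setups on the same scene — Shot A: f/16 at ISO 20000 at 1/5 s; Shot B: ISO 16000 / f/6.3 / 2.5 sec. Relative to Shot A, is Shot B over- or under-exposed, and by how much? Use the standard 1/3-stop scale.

6 stops brighter

Aperture: f/16 → f/14 → f/13 → f/11 → f/10 → f/9 → f/8 → f/7.1 → f/6.3 — 2 2/3 stops opened up (brighter).
Shutter speed: 1/5 → 1/4 → 0.3 → 0.4 → 0.5 → 0.6 → 0.8 → 1 → 1.3 → 1.6 → 2 → 2.5 — 3 2/3 stops slower (brighter).
ISO: 20000 → 16000 — 1/3 stop dropped (darker).
Net: +2 2/3 +3 2/3 −1/3 = +6 stops.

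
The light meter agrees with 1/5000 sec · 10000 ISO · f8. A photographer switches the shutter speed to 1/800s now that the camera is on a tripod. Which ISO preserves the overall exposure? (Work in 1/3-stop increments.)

ISO 1600

Shutter speed: 1/5000 → 1/4000 → 1/3200 → 1/2500 → 1/2000 → 1/1600 → 1/1250 → 1/1000 → 1/800 — 2 2/3 stops slower (brighter).
Need 2 2/3 stops darker from the ISO: 10000 → 8000 → 6400 → 5000 → 4000 → 3200 → 2500 → 2000 → 1600.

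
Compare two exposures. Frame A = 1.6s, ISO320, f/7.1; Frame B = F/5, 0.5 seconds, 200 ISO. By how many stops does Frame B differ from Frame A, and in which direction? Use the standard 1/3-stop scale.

Aperture: f/7.1 → f/6.3 → f/5.6 → f/5 — 1 stop larger aperture (brighter).
Shutter speed: 1.6 → 1.3 → 1 → 0.8 → 0.6 → 0.5 — 1 2/3 stops shorter (darker).
ISO: 320 → 250 → 200 — 2/3 stop lower (darker).
Net: +1 −1 2/3 −2/3 = −1 1/3 stops.

1 1/3 stops darker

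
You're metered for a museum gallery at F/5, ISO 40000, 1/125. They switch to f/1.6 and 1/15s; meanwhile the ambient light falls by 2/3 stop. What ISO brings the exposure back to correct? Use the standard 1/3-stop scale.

ISO 800

Scene light: 2/3 stop darker.
Aperture: f/5 → f/4.5 → f/4 → f/3.5 → f/3.2 → f/2.8 → f/2.5 → f/2.2 → f/2 → f/1.8 → f/1.6 — 3 1/3 stops opened up (brighter).
Shutter speed: 1/125 → 1/100 → 1/80 → 1/60 → 1/50 → 1/40 → 1/30 → 1/25 → 1/20 → 1/15 — 3 stops slower (brighter).
Net so far: 5 2/3 stops brighter. ISO: 40000 → 32000 → 25600 → 20000 → 16000 → 12800 → 10000 → 8000 → 6400 → 5000 → 4000 → 3200 → 2500 → 2000 → 1600 → 1250 → 1000 → 800.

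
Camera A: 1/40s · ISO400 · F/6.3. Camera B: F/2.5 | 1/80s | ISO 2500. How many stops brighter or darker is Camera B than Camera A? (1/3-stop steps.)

4 1/3 stops brighter

Aperture: f/6.3 → f/5.6 → f/5 → f/4.5 → f/4 → f/3.5 → f/3.2 → f/2.8 → f/2.5 — 2 2/3 stops larger aperture (brighter).
Shutter speed: 1/40 → 1/50 → 1/60 → 1/80 — 1 stop shorter (darker).
ISO: 400 → 500 → 640 → 800 → 1000 → 1250 → 1600 → 2000 → 2500 — 2 2/3 stops higher (brighter).
Net: +2 2/3 −1 +2 2/3 = +4 1/3 stops.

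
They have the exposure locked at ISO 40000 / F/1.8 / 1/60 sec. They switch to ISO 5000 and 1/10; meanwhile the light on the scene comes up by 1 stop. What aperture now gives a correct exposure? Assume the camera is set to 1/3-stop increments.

Scene light: 1 stop brighter.
ISO: 40000 → 32000 → 25600 → 20000 → 16000 → 12800 → 10000 → 8000 → 6400 → 5000 — 3 stops dropped (darker).
Shutter speed: 1/60 → 1/50 → 1/40 → 1/30 → 1/25 → 1/20 → 1/15 → 1/13 → 1/10 — 2 2/3 stops longer (brighter).
Net so far: 2/3 stop brighter. Aperture: f/1.8 → f/2 → f/2.2.

f/2.2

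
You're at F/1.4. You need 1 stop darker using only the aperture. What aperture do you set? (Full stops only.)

f/2

Aperture: f/1.4 → f/2 — 1 stop smaller aperture (darker).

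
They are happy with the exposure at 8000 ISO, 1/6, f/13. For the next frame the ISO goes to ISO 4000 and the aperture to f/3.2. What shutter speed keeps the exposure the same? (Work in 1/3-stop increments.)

ISO: 8000 → 6400 → 5000 → 4000 — 1 stop lower (darker).
Aperture: f/13 → f/11 → f/10 → f/9 → f/8 → f/7.1 → f/6.3 → f/5.6 → f/5 → f/4.5 → f/4 → f/3.5 → f/3.2 — 4 stops opened up (brighter).
Net change so far: 3 stops brighter. Offset with the shutter speed: 1/6 → 1/8 → 1/10 → 1/13 → 1/15 → 1/20 → 1/25 → 1/30 → 1/40 → 1/50.

1/50s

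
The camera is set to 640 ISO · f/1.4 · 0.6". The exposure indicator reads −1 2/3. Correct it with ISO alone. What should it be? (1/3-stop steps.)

ISO 2000

Underexposed by 1 2/3 stops → need 1 2/3 stops brighter.
ISO: 640 → 800 → 1000 → 1250 → 1600 → 2000.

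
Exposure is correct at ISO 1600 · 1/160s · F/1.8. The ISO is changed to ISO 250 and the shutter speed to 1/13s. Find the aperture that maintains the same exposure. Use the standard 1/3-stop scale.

f/2.5

ISO: 1600 → 1250 → 1000 → 800 → 640 → 500 → 400 → 320 → 250 — 2 2/3 stops dropped (darker).
Shutter speed: 1/160 → 1/125 → 1/100 → 1/80 → 1/60 → 1/50 → 1/40 → 1/30 → 1/25 → 1/20 → 1/15 → 1/13 — 3 2/3 stops slower (brighter).
Net change so far: 1 stop brighter. Offset with the aperture: f/1.8 → f/2 → f/2.2 → f/2.5.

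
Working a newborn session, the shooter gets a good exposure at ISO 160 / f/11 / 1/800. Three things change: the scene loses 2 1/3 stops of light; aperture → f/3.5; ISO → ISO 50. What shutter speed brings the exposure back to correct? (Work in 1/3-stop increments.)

1/500s

Scene light: 2 1/3 stops darker.
Aperture: f/11 → f/10 → f/9 → f/8 → f/7.1 → f/6.3 → f/5.6 → f/5 → f/4.5 → f/4 → f/3.5 — 3 1/3 stops opened up (brighter).
ISO: 160 → 125 → 100 → 80 → 64 → 50 — 1 2/3 stops lower (darker).
Net so far: 2/3 stop darker. Shutter speed: 1/800 → 1/640 → 1/500.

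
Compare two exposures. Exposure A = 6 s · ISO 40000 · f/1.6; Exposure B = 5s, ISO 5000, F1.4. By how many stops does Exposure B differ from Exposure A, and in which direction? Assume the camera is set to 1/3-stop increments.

Aperture: f/1.6 → f/1.4 — 1/3 stop wider (brighter).
Shutter speed: 6 → 5 — 1/3 stop shorter (darker).
ISO: 40000 → 32000 → 25600 → 20000 → 16000 → 12800 → 10000 → 8000 → 6400 → 5000 — 3 stops lower (darker).
Net: +1/3 −1/3 −3 = −3 stops.

3 stops darker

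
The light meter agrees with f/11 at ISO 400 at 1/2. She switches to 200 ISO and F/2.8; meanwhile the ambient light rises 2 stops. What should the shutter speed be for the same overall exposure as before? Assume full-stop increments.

1/60s

Scene light: 2 stops brighter.
ISO: 400 → 200 — 1 stop lower (darker).
Aperture: f/11 → f/8 → f/5.6 → f/4 → f/2.8 — 4 stops larger aperture (brighter).
Net so far: 5 stops brighter. Shutter speed: 1/2 → 1/4 → 1/8 → 1/15 → 1/30 → 1/60.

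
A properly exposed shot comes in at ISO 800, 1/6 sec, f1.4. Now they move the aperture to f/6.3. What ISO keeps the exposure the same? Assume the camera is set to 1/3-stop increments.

ISO 16000

Aperture: f/1.4 → f/1.6 → f/1.8 → f/2 → f/2.2 → f/2.5 → f/2.8 → f/3.2 → f/3.5 → f/4 → f/4.5 → f/5 → f/5.6 → f/6.3 — 4 1/3 stops narrower (darker).
Need 4 1/3 stops brighter from the ISO: 800 → 1000 → 1250 → 1600 → 2000 → 2500 → 3200 → 4000 → 5000 → 6400 → 8000 → 10000 → 12800 → 16000.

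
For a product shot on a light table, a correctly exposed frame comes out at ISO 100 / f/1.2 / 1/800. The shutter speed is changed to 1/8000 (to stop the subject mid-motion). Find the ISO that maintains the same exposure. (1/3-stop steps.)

Shutter speed: 1/800 → 1/1000 → 1/1250 → 1/1600 → 1/2000 → 1/2500 → 1/3200 → 1/4000 → 1/5000 → 1/6400 → 1/8000 — 3 1/3 stops faster (darker).
Need 3 1/3 stops brighter from the ISO: 100 → 125 → 160 → 200 → 250 → 320 → 400 → 500 → 640 → 800 → 1000.

ISO 1000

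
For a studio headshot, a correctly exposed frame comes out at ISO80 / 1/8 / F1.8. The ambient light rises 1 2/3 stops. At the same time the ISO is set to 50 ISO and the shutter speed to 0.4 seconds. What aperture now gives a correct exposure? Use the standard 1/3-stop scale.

f/4.5

Scene light: 1 2/3 stops brighter.
ISO: 80 → 64 → 50 — 2/3 stop dropped (darker).
Shutter speed: 1/8 → 1/6 → 1/5 → 1/4 → 0.3 → 0.4 — 1 2/3 stops longer (brighter).
Net so far: 2 2/3 stops brighter. Aperture: f/1.8 → f/2 → f/2.2 → f/2.5 → f/2.8 → f/3.2 → f/3.5 → f/4 → f/4.5.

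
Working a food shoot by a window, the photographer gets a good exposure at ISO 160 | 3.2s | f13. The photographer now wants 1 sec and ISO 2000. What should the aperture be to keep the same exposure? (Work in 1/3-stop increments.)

f/25

Shutter speed: 3.2 → 2.5 → 2 → 1.6 → 1.3 → 1 — 1 2/3 stops faster (darker).
ISO: 160 → 200 → 250 → 320 → 400 → 500 → 640 → 800 → 1000 → 1250 → 1600 → 2000 — 3 2/3 stops higher (brighter).
Net change so far: 2 stops brighter. Offset with the aperture: f/13 → f/14 → f/16 → f/18 → f/20 → f/22 → f/25.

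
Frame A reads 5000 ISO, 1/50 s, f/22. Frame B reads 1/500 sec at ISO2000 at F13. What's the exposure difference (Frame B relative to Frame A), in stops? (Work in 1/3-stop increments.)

Aperture: f/22 → f/20 → f/18 → f/16 → f/14 → f/13 — 1 2/3 stops larger aperture (brighter).
Shutter speed: 1/50 → 1/60 → 1/80 → 1/100 → 1/125 → 1/160 → 1/200 → 1/250 → 1/320 → 1/400 → 1/500 — 3 1/3 stops faster (darker).
ISO: 5000 → 4000 → 3200 → 2500 → 2000 — 1 1/3 stops dropped (darker).
Net: +1 2/3 −3 1/3 −1 1/3 = −3 stops.

3 stops darker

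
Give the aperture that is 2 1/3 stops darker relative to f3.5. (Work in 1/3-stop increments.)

f/8

Aperture: f/3.5 → f/4 → f/4.5 → f/5 → f/5.6 → f/6.3 → f/7.1 → f/8 — 2 1/3 stops stopped down (darker).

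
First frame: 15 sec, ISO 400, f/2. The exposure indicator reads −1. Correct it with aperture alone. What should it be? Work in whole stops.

Underexposed by 1 stop → need 1 stop brighter.
Aperture: f/2 → f/1.4.

f/1.4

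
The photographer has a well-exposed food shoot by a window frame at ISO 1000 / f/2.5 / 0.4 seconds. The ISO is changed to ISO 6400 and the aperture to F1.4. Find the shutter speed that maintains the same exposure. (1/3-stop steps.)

ISO: 1000 → 1250 → 1600 → 2000 → 2500 → 3200 → 4000 → 5000 → 6400 — 2 2/3 stops raised (brighter).
Aperture: f/2.5 → f/2.2 → f/2 → f/1.8 → f/1.6 → f/1.4 — 1 2/3 stops larger aperture (brighter).
Net change so far: 4 1/3 stops brighter. Offset with the shutter speed: 0.4 → 0.3 → 1/4 → 1/5 → 1/6 → 1/8 → 1/10 → 1/13 → 1/15 → 1/20 → 1/25 → 1/30 → 1/40 → 1/50.

1/50s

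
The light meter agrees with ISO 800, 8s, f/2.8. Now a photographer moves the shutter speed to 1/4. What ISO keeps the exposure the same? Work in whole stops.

Shutter speed: 8 → 4 → 2 → 1 → 1/2 → 1/4 — 5 stops faster (darker).
Need 5 stops brighter from the ISO: 800 → 1600 → 3200 → 6400 → 12800 → 25600.

ISO 25600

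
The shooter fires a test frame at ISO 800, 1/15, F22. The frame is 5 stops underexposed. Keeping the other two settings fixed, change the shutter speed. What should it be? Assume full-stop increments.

2 s

Underexposed by 5 stops → need 5 stops brighter.
Shutter speed: 1/15 → 1/8 → 1/4 → 1/2 → 1 → 2.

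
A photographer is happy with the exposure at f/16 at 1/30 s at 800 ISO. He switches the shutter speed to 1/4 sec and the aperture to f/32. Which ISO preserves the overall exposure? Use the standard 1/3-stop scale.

ISO 400

Shutter speed: 1/30 → 1/25 → 1/20 → 1/15 → 1/13 → 1/10 → 1/8 → 1/6 → 1/5 → 1/4 — 3 stops longer (brighter).
Aperture: f/16 → f/18 → f/20 → f/22 → f/25 → f/29 → f/32 — 2 stops smaller aperture (darker).
Net change so far: 1 stop brighter. Offset with the ISO: 800 → 640 → 500 → 400.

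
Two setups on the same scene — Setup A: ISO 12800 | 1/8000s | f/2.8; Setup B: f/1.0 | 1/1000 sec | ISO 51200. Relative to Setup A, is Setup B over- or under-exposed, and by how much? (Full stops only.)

8 stops brighter

Aperture: f/2.8 → f/2 → f/1.4 → f/1.0 — 3 stops larger aperture (brighter).
Shutter speed: 1/8000 → 1/4000 → 1/2000 → 1/1000 — 3 stops slower (brighter).
ISO: 12800 → 25600 → 51200 — 2 stops raised (brighter).
Net: +3 +3 +2 = +8 stops.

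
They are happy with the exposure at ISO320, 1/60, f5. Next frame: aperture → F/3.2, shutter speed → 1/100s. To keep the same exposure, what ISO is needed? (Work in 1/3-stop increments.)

Aperture: f/5 → f/4.5 → f/4 → f/3.5 → f/3.2 — 1 1/3 stops larger aperture (brighter).
Shutter speed: 1/60 → 1/80 → 1/100 — 2/3 stop shorter (darker).
Net change so far: 2/3 stop brighter. Offset with the ISO: 320 → 250 → 200.

ISO 200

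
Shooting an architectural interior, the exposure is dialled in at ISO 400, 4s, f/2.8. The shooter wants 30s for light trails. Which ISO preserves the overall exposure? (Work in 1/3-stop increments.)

Shutter speed: 4 → 5 → 6 → 8 → 10 → 13 → 15 → 20 → 25 → 30 — 3 stops longer (brighter).
Need 3 stops darker from the ISO: 400 → 320 → 250 → 200 → 160 → 125 → 100 → 80 → 64 → 50.

ISO 50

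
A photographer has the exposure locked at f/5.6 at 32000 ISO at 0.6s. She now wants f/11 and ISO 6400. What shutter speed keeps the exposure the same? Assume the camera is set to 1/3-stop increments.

13 s

Aperture: f/5.6 → f/6.3 → f/7.1 → f/8 → f/9 → f/10 → f/11 — 2 stops narrower (darker).
ISO: 32000 → 25600 → 20000 → 16000 → 12800 → 10000 → 8000 → 6400 — 2 1/3 stops dropped (darker).
Net change so far: 4 1/3 stops darker. Offset with the shutter speed: 0.6 → 0.8 → 1 → 1.3 → 1.6 → 2 → 2.5 → 3.2 → 4 → 5 → 6 → 8 → 10 → 13.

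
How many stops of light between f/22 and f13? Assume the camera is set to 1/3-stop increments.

f/22 → f/20 → f/18 → f/16 → f/14 → f/13 — count the steps: 5 third-stops = 1 2/3 stops.

1 2/3 stops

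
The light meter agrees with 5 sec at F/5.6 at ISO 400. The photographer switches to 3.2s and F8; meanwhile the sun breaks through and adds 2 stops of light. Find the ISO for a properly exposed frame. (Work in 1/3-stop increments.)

ISO 320

Scene light: 2 stops brighter.
Shutter speed: 5 → 4 → 3.2 — 2/3 stop faster (darker).
Aperture: f/5.6 → f/6.3 → f/7.1 → f/8 — 1 stop stopped down (darker).
Net so far: 1/3 stop brighter. ISO: 400 → 320.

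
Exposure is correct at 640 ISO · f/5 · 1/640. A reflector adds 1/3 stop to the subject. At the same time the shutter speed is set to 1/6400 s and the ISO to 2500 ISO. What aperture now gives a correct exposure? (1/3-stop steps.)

Scene light: 1/3 stop brighter.
Shutter speed: 1/640 → 1/800 → 1/1000 → 1/1250 → 1/1600 → 1/2000 → 1/2500 → 1/3200 → 1/4000 → 1/5000 → 1/6400 — 3 1/3 stops shorter (darker).
ISO: 640 → 800 → 1000 → 1250 → 1600 → 2000 → 2500 — 2 stops higher (brighter).
Net so far: 1 stop darker. Aperture: f/5 → f/4.5 → f/4 → f/3.5.

f/3.5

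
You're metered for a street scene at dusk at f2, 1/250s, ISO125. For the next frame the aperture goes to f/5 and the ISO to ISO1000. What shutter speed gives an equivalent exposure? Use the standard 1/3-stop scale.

Aperture: f/2 → f/2.2 → f/2.5 → f/2.8 → f/3.2 → f/3.5 → f/4 → f/4.5 → f/5 — 2 2/3 stops smaller aperture (darker).
ISO: 125 → 160 → 200 → 250 → 320 → 400 → 500 → 640 → 800 → 1000 — 3 stops raised (brighter).
Net change so far: 1/3 stop brighter. Offset with the shutter speed: 1/250 → 1/320.

1/320s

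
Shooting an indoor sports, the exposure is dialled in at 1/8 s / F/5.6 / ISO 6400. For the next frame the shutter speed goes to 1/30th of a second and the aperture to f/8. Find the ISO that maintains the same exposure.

ISO 51200

Shutter speed: 1/8 → 1/15 → 1/30 — 2 stops faster (darker).
Aperture: f/5.6 → f/8 — 1 stop stopped down (darker).
Net change so far: 3 stops darker. Offset with the ISO: 6400 → 12800 → 25600 → 51200.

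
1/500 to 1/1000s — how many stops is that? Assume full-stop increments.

1/500 → 1/1000 — count the steps: 1 stop.

1 stop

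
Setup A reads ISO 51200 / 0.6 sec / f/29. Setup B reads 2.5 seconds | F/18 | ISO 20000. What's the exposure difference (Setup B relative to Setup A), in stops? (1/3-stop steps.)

Aperture: f/29 → f/25 → f/22 → f/20 → f/18 — 1 1/3 stops larger aperture (brighter).
Shutter speed: 0.6 → 0.8 → 1 → 1.3 → 1.6 → 2 → 2.5 — 2 stops slower (brighter).
ISO: 51200 → 40000 → 32000 → 25600 → 20000 — 1 1/3 stops dropped (darker).
Net: +1 1/3 +2 −1 1/3 = +2 stops.

2 stops brighter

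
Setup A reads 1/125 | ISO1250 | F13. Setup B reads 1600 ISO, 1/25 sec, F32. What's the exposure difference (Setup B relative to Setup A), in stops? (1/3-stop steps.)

same exposure (0 stops)

Aperture: f/13 → f/14 → f/16 → f/18 → f/20 → f/22 → f/25 → f/29 → f/32 — 2 2/3 stops smaller aperture (darker).
Shutter speed: 1/125 → 1/100 → 1/80 → 1/60 → 1/50 → 1/40 → 1/30 → 1/25 — 2 1/3 stops slower (brighter).
ISO: 1250 → 1600 — 1/3 stop higher (brighter).
Net: −2 2/3 +2 1/3 +1/3 = 0 stops.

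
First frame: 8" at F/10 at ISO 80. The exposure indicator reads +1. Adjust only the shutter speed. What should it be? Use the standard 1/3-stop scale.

4 s

Overexposed by 1 stop → need 1 stop darker.
Shutter speed: 8 → 6 → 5 → 4.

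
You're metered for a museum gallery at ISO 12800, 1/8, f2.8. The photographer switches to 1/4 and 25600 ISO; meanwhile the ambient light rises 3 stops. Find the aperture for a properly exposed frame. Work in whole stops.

Scene light: 3 stops brighter.
Shutter speed: 1/8 → 1/4 — 1 stop longer (brighter).
ISO: 12800 → 25600 — 1 stop higher (brighter).
Net so far: 5 stops brighter. Aperture: f/2.8 → f/4 → f/5.6 → f/8 → f/11 → f/16.

f/16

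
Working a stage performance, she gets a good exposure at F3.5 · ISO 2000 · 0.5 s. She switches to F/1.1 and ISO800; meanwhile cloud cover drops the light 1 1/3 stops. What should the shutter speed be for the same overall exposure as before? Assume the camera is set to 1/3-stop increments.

0.3 s

Scene light: 1 1/3 stops darker.
Aperture: f/3.5 → f/3.2 → f/2.8 → f/2.5 → f/2.2 → f/2 → f/1.8 → f/1.6 → f/1.4 → f/1.2 → f/1.1 — 3 1/3 stops wider (brighter).
ISO: 2000 → 1600 → 1250 → 1000 → 800 — 1 1/3 stops lower (darker).
Net so far: 2/3 stop brighter. Shutter speed: 0.5 → 0.4 → 0.3.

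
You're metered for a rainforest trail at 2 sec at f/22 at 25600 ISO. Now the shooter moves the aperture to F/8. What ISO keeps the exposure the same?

ISO 3200

Aperture: f/22 → f/16 → f/11 → f/8 — 3 stops opened up (brighter).
Need 3 stops darker from the ISO: 25600 → 12800 → 6400 → 3200.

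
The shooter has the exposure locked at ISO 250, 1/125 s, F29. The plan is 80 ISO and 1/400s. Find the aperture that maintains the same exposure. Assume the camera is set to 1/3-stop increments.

ISO: 250 → 200 → 160 → 125 → 100 → 80 — 1 2/3 stops dropped (darker).
Shutter speed: 1/125 → 1/160 → 1/200 → 1/250 → 1/320 → 1/400 — 1 2/3 stops shorter (darker).
Net change so far: 3 1/3 stops darker. Offset with the aperture: f/29 → f/25 → f/22 → f/20 → f/18 → f/16 → f/14 → f/13 → f/11 → f/10 → f/9.

f/9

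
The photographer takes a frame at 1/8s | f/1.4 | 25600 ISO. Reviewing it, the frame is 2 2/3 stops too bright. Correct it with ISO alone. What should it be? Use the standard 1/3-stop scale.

ISO 4000

Overexposed by 2 2/3 stops → need 2 2/3 stops darker.
ISO: 25600 → 20000 → 16000 → 12800 → 10000 → 8000 → 6400 → 5000 → 4000.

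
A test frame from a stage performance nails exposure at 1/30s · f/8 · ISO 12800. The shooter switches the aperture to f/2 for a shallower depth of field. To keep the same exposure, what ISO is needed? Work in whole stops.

Aperture: f/8 → f/5.6 → f/4 → f/2.8 → f/2 — 4 stops opened up (brighter).
Need 4 stops darker from the ISO: 12800 → 6400 → 3200 → 1600 → 800.

ISO 800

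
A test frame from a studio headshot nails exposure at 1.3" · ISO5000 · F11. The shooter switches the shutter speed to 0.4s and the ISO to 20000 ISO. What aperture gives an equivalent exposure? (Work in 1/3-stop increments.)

Shutter speed: 1.3 → 1 → 0.8 → 0.6 → 0.5 → 0.4 — 1 2/3 stops faster (darker).
ISO: 5000 → 6400 → 8000 → 10000 → 12800 → 16000 → 20000 — 2 stops raised (brighter).
Net change so far: 1/3 stop brighter. Offset with the aperture: f/11 → f/13.

f/13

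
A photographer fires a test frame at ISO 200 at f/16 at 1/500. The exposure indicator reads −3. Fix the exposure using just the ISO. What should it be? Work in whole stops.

Underexposed by 3 stops → need 3 stops brighter.
ISO: 200 → 400 → 800 → 1600.

ISO 1600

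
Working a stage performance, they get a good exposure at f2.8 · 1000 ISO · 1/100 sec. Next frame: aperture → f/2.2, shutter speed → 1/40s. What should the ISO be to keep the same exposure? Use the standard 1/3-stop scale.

ISO 250

Aperture: f/2.8 → f/2.5 → f/2.2 — 2/3 stop wider (brighter).
Shutter speed: 1/100 → 1/80 → 1/60 → 1/50 → 1/40 — 1 1/3 stops longer (brighter).
Net change so far: 2 stops brighter. Offset with the ISO: 1000 → 800 → 640 → 500 → 400 → 320 → 250.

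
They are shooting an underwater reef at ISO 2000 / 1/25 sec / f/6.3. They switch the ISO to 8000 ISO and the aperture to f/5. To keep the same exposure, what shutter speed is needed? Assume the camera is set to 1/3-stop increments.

1/160s

ISO: 2000 → 2500 → 3200 → 4000 → 5000 → 6400 → 8000 — 2 stops raised (brighter).
Aperture: f/6.3 → f/5.6 → f/5 — 2/3 stop opened up (brighter).
Net change so far: 2 2/3 stops brighter. Offset with the shutter speed: 1/25 → 1/30 → 1/40 → 1/50 → 1/60 → 1/80 → 1/100 → 1/125 → 1/160.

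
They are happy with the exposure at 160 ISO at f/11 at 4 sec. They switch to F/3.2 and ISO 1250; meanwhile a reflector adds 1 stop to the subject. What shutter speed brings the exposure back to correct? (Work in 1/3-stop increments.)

1/50s

Scene light: 1 stop brighter.
Aperture: f/11 → f/10 → f/9 → f/8 → f/7.1 → f/6.3 → f/5.6 → f/5 → f/4.5 → f/4 → f/3.5 → f/3.2 — 3 2/3 stops larger aperture (brighter).
ISO: 160 → 200 → 250 → 320 → 400 → 500 → 640 → 800 → 1000 → 1250 — 3 stops higher (brighter).
Net so far: 7 2/3 stops brighter. Shutter speed: 4 → 3.2 → 2.5 → 2 → 1.6 → 1.3 → 1 → 0.8 → 0.6 → 0.5 → 0.4 → 0.3 → 1/4 → 1/5 → 1/6 → 1/8 → 1/10 → 1/13 → 1/15 → 1/20 → 1/25 → 1/30 → 1/40 → 1/50.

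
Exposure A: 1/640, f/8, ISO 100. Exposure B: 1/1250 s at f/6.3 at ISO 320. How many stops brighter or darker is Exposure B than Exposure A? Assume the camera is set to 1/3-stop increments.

1 1/3 stops brighter

Aperture: f/8 → f/7.1 → f/6.3 — 2/3 stop wider (brighter).
Shutter speed: 1/640 → 1/800 → 1/1000 → 1/1250 — 1 stop faster (darker).
ISO: 100 → 125 → 160 → 200 → 250 → 320 — 1 2/3 stops higher (brighter).
Net: +2/3 −1 +1 2/3 = +1 1/3 stops.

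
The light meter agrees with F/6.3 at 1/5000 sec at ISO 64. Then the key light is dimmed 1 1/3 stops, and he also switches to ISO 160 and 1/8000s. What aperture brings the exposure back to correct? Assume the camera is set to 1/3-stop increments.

f/5

Scene light: 1 1/3 stops darker.
ISO: 64 → 80 → 100 → 125 → 160 — 1 1/3 stops higher (brighter).
Shutter speed: 1/5000 → 1/6400 → 1/8000 — 2/3 stop faster (darker).
Net so far: 2/3 stop darker. Aperture: f/6.3 → f/5.6 → f/5.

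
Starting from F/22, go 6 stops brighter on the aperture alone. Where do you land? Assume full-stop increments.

f/2.8

Aperture: f/22 → f/16 → f/11 → f/8 → f/5.6 → f/4 → f/2.8 — 6 stops larger aperture (brighter).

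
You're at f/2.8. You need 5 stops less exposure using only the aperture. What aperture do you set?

Aperture: f/2.8 → f/4 → f/5.6 → f/8 → f/11 → f/16 — 5 stops stopped down (darker).

f/16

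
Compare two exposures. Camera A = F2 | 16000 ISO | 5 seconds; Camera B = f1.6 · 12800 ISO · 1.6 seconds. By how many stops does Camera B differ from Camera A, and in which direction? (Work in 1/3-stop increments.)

Aperture: f/2 → f/1.8 → f/1.6 — 2/3 stop larger aperture (brighter).
Shutter speed: 5 → 4 → 3.2 → 2.5 → 2 → 1.6 — 1 2/3 stops shorter (darker).
ISO: 16000 → 12800 — 1/3 stop dropped (darker).
Net: +2/3 −1 2/3 −1/3 = −1 1/3 stops.

1 1/3 stops darker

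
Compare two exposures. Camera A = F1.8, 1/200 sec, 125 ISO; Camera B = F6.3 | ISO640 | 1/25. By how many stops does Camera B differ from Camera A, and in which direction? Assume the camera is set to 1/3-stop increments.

1 2/3 stops brighter

Aperture: f/1.8 → f/2 → f/2.2 → f/2.5 → f/2.8 → f/3.2 → f/3.5 → f/4 → f/4.5 → f/5 → f/5.6 → f/6.3 — 3 2/3 stops narrower (darker).
Shutter speed: 1/200 → 1/160 → 1/125 → 1/100 → 1/80 → 1/60 → 1/50 → 1/40 → 1/30 → 1/25 — 3 stops longer (brighter).
ISO: 125 → 160 → 200 → 250 → 320 → 400 → 500 → 640 — 2 1/3 stops raised (brighter).
Net: −3 2/3 +3 +2 1/3 = +1 2/3 stops.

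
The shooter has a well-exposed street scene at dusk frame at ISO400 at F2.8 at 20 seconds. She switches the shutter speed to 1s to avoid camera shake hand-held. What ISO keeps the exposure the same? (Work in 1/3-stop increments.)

Shutter speed: 20 → 15 → 13 → 10 → 8 → 6 → 5 → 4 → 3.2 → 2.5 → 2 → 1.6 → 1.3 → 1 — 4 1/3 stops faster (darker).
Need 4 1/3 stops brighter from the ISO: 400 → 500 → 640 → 800 → 1000 → 1250 → 1600 → 2000 → 2500 → 3200 → 4000 → 5000 → 6400 → 8000.

ISO 8000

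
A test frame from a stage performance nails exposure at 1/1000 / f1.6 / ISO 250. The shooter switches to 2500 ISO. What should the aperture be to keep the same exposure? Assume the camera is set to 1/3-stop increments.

ISO: 250 → 320 → 400 → 500 → 640 → 800 → 1000 → 1250 → 1600 → 2000 → 2500 — 3 1/3 stops raised (brighter).
Need 3 1/3 stops darker from the aperture: f/1.6 → f/1.8 → f/2 → f/2.2 → f/2.5 → f/2.8 → f/3.2 → f/3.5 → f/4 → f/4.5 → f/5.

f/5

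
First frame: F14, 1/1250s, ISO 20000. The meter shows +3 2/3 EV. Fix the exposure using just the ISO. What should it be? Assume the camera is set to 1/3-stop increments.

ISO 1600

Overexposed by 3 2/3 stops → need 3 2/3 stops darker.
ISO: 20000 → 16000 → 12800 → 10000 → 8000 → 6400 → 5000 → 4000 → 3200 → 2500 → 2000 → 1600.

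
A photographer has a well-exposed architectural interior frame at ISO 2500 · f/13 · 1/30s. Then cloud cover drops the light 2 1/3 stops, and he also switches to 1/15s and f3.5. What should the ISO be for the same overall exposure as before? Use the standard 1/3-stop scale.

Scene light: 2 1/3 stops darker.
Shutter speed: 1/30 → 1/25 → 1/20 → 1/15 — 1 stop longer (brighter).
Aperture: f/13 → f/11 → f/10 → f/9 → f/8 → f/7.1 → f/6.3 → f/5.6 → f/5 → f/4.5 → f/4 → f/3.5 — 3 2/3 stops opened up (brighter).
Net so far: 2 1/3 stops brighter. ISO: 2500 → 2000 → 1600 → 1250 → 1000 → 800 → 640 → 500.

ISO 500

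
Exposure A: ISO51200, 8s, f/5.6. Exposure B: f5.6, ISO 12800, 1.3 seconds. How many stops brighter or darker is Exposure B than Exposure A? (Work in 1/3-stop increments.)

Aperture: unchanged.
Shutter speed: 8 → 6 → 5 → 4 → 3.2 → 2.5 → 2 → 1.6 → 1.3 — 2 2/3 stops faster (darker).
ISO: 51200 → 40000 → 32000 → 25600 → 20000 → 16000 → 12800 — 2 stops lower (darker).
Net: −2 2/3 −2 = −4 2/3 stops.

4 2/3 stops darker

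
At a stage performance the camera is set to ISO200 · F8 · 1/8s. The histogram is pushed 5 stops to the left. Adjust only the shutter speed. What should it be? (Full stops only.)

4 s

Underexposed by 5 stops → need 5 stops brighter.
Shutter speed: 1/8 → 1/4 → 1/2 → 1 → 2 → 4.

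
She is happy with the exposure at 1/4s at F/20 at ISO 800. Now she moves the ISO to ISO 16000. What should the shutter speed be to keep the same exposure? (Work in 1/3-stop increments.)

ISO: 800 → 1000 → 1250 → 1600 → 2000 → 2500 → 3200 → 4000 → 5000 → 6400 → 8000 → 10000 → 12800 → 16000 — 4 1/3 stops higher (brighter).
Need 4 1/3 stops darker from the shutter speed: 1/4 → 1/5 → 1/6 → 1/8 → 1/10 → 1/13 → 1/15 → 1/20 → 1/25 → 1/30 → 1/40 → 1/50 → 1/60 → 1/80.

1/80s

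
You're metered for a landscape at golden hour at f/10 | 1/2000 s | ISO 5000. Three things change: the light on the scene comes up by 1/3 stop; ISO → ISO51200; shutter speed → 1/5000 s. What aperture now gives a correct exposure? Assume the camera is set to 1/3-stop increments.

Scene light: 1/3 stop brighter.
ISO: 5000 → 6400 → 8000 → 10000 → 12800 → 16000 → 20000 → 25600 → 32000 → 40000 → 51200 — 3 1/3 stops raised (brighter).
Shutter speed: 1/2000 → 1/2500 → 1/3200 → 1/4000 → 1/5000 — 1 1/3 stops faster (darker).
Net so far: 2 1/3 stops brighter. Aperture: f/10 → f/11 → f/13 → f/14 → f/16 → f/18 → f/20 → f/22.

f/22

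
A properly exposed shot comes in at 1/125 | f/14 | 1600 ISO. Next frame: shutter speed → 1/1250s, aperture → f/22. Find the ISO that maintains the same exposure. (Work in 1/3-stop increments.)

ISO 40000

Shutter speed: 1/125 → 1/160 → 1/200 → 1/250 → 1/320 → 1/400 → 1/500 → 1/640 → 1/800 → 1/1000 → 1/1250 — 3 1/3 stops faster (darker).
Aperture: f/14 → f/16 → f/18 → f/20 → f/22 — 1 1/3 stops narrower (darker).
Net change so far: 4 2/3 stops darker. Offset with the ISO: 1600 → 2000 → 2500 → 3200 → 4000 → 5000 → 6400 → 8000 → 10000 → 12800 → 16000 → 20000 → 25600 → 32000 → 40000.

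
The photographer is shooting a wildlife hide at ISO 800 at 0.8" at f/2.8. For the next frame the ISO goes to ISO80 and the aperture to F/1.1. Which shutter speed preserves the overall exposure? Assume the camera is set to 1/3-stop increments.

ISO: 800 → 640 → 500 → 400 → 320 → 250 → 200 → 160 → 125 → 100 → 80 — 3 1/3 stops dropped (darker).
Aperture: f/2.8 → f/2.5 → f/2.2 → f/2 → f/1.8 → f/1.6 → f/1.4 → f/1.2 → f/1.1 — 2 2/3 stops larger aperture (brighter).
Net change so far: 2/3 stop darker. Offset with the shutter speed: 0.8 → 1 → 1.3.

1.3 s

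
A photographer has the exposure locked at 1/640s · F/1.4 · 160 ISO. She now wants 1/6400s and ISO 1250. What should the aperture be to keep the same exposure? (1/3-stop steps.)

f/1.2

Shutter speed: 1/640 → 1/800 → 1/1000 → 1/1250 → 1/1600 → 1/2000 → 1/2500 → 1/3200 → 1/4000 → 1/5000 → 1/6400 — 3 1/3 stops shorter (darker).
ISO: 160 → 200 → 250 → 320 → 400 → 500 → 640 → 800 → 1000 → 1250 — 3 stops raised (brighter).
Net change so far: 1/3 stop darker. Offset with the aperture: f/1.4 → f/1.2.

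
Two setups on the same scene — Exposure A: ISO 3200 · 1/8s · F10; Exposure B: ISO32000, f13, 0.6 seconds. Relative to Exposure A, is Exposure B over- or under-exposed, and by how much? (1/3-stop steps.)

5 stops brighter

Aperture: f/10 → f/11 → f/13 — 2/3 stop smaller aperture (darker).
Shutter speed: 1/8 → 1/6 → 1/5 → 1/4 → 0.3 → 0.4 → 0.5 → 0.6 — 2 1/3 stops longer (brighter).
ISO: 3200 → 4000 → 5000 → 6400 → 8000 → 10000 → 12800 → 16000 → 20000 → 25600 → 32000 — 3 1/3 stops raised (brighter).
Net: −2/3 +2 1/3 +3 1/3 = +5 stops.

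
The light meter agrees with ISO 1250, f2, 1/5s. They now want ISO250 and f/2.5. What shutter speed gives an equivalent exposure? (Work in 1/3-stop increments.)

ISO: 1250 → 1000 → 800 → 640 → 500 → 400 → 320 → 250 — 2 1/3 stops dropped (darker).
Aperture: f/2 → f/2.2 → f/2.5 — 2/3 stop narrower (darker).
Net change so far: 3 stops darker. Offset with the shutter speed: 1/5 → 1/4 → 0.3 → 0.4 → 0.5 → 0.6 → 0.8 → 1 → 1.3 → 1.6.

1.6 s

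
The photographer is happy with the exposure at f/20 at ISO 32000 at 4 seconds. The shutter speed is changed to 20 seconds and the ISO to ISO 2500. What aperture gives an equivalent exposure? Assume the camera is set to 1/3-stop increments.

f/13

Shutter speed: 4 → 5 → 6 → 8 → 10 → 13 → 15 → 20 — 2 1/3 stops slower (brighter).
ISO: 32000 → 25600 → 20000 → 16000 → 12800 → 10000 → 8000 → 6400 → 5000 → 4000 → 3200 → 2500 — 3 2/3 stops lower (darker).
Net change so far: 1 1/3 stops darker. Offset with the aperture: f/20 → f/18 → f/16 → f/14 → f/13.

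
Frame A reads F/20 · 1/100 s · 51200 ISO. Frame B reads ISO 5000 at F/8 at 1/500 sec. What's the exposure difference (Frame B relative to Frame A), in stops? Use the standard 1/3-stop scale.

3 stops darker

Aperture: f/20 → f/18 → f/16 → f/14 → f/13 → f/11 → f/10 → f/9 → f/8 — 2 2/3 stops opened up (brighter).
Shutter speed: 1/100 → 1/125 → 1/160 → 1/200 → 1/250 → 1/320 → 1/400 → 1/500 — 2 1/3 stops shorter (darker).
ISO: 51200 → 40000 → 32000 → 25600 → 20000 → 16000 → 12800 → 10000 → 8000 → 6400 → 5000 — 3 1/3 stops lower (darker).
Net: +2 2/3 −2 1/3 −3 1/3 = −3 stops.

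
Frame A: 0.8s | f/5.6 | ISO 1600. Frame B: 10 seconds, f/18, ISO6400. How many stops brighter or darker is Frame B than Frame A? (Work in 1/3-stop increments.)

2 1/3 stops brighter

Aperture: f/5.6 → f/6.3 → f/7.1 → f/8 → f/9 → f/10 → f/11 → f/13 → f/14 → f/16 → f/18 — 3 1/3 stops smaller aperture (darker).
Shutter speed: 0.8 → 1 → 1.3 → 1.6 → 2 → 2.5 → 3.2 → 4 → 5 → 6 → 8 → 10 — 3 2/3 stops longer (brighter).
ISO: 1600 → 2000 → 2500 → 3200 → 4000 → 5000 → 6400 — 2 stops higher (brighter).
Net: −3 1/3 +3 2/3 +2 = +2 1/3 stops.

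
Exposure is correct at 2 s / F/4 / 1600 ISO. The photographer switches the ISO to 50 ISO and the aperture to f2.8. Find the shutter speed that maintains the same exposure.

30 s

ISO: 1600 → 800 → 400 → 200 → 100 → 50 — 5 stops dropped (darker).
Aperture: f/4 → f/2.8 — 1 stop opened up (brighter).
Net change so far: 4 stops darker. Offset with the shutter speed: 2 → 4 → 8 → 15 → 30.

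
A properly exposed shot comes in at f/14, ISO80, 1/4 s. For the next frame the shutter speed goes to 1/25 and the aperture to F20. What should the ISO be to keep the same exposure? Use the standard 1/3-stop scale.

ISO 1000

Shutter speed: 1/4 → 1/5 → 1/6 → 1/8 → 1/10 → 1/13 → 1/15 → 1/20 → 1/25 — 2 2/3 stops faster (darker).
Aperture: f/14 → f/16 → f/18 → f/20 — 1 stop smaller aperture (darker).
Net change so far: 3 2/3 stops darker. Offset with the ISO: 80 → 100 → 125 → 160 → 200 → 250 → 320 → 400 → 500 → 640 → 800 → 1000.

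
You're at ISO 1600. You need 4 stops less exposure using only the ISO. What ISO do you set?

ISO: 1600 → 800 → 400 → 200 → 100 — 4 stops dropped (darker).

ISO 100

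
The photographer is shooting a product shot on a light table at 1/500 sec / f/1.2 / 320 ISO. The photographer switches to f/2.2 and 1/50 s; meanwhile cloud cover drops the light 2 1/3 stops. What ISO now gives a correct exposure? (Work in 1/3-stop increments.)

ISO 500

Scene light: 2 1/3 stops darker.
Aperture: f/1.2 → f/1.4 → f/1.6 → f/1.8 → f/2 → f/2.2 — 1 2/3 stops stopped down (darker).
Shutter speed: 1/500 → 1/400 → 1/320 → 1/250 → 1/200 → 1/160 → 1/125 → 1/100 → 1/80 → 1/60 → 1/50 — 3 1/3 stops slower (brighter).
Net so far: 2/3 stop darker. ISO: 320 → 400 → 500.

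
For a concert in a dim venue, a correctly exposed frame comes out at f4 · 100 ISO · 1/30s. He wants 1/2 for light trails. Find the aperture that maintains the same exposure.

Shutter speed: 1/30 → 1/15 → 1/8 → 1/4 → 1/2 — 4 stops slower (brighter).
Need 4 stops darker from the aperture: f/4 → f/5.6 → f/8 → f/11 → f/16.

f/16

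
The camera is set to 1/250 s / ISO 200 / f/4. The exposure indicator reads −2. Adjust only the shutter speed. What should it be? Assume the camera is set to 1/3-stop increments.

Underexposed by 2 stops → need 2 stops brighter.
Shutter speed: 1/250 → 1/200 → 1/160 → 1/125 → 1/100 → 1/80 → 1/60.

1/60s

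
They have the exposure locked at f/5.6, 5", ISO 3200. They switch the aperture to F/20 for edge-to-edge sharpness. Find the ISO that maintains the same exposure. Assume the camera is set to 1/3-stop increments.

Aperture: f/5.6 → f/6.3 → f/7.1 → f/8 → f/9 → f/10 → f/11 → f/13 → f/14 → f/16 → f/18 → f/20 — 3 2/3 stops smaller aperture (darker).
Need 3 2/3 stops brighter from the ISO: 3200 → 4000 → 5000 → 6400 → 8000 → 10000 → 12800 → 16000 → 20000 → 25600 → 32000 → 40000.

ISO 40000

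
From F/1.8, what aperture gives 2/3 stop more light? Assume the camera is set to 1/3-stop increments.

f/1.4

Aperture: f/1.8 → f/1.6 → f/1.4 — 2/3 stop opened up (brighter).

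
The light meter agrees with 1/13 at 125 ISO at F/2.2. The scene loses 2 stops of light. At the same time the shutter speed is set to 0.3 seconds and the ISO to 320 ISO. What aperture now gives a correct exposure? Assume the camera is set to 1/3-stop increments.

f/3.5

Scene light: 2 stops darker.
Shutter speed: 1/13 → 1/10 → 1/8 → 1/6 → 1/5 → 1/4 → 0.3 — 2 stops longer (brighter).
ISO: 125 → 160 → 200 → 250 → 320 — 1 1/3 stops raised (brighter).
Net so far: 1 1/3 stops brighter. Aperture: f/2.2 → f/2.5 → f/2.8 → f/3.2 → f/3.5.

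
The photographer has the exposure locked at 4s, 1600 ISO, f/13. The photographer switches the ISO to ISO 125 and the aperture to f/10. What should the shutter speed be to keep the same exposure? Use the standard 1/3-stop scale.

30 s

ISO: 1600 → 1250 → 1000 → 800 → 640 → 500 → 400 → 320 → 250 → 200 → 160 → 125 — 3 2/3 stops dropped (darker).
Aperture: f/13 → f/11 → f/10 — 2/3 stop opened up (brighter).
Net change so far: 3 stops darker. Offset with the shutter speed: 4 → 5 → 6 → 8 → 10 → 13 → 15 → 20 → 25 → 30.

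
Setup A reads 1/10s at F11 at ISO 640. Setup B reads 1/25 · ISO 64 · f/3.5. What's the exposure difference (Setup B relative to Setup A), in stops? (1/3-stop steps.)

Aperture: f/11 → f/10 → f/9 → f/8 → f/7.1 → f/6.3 → f/5.6 → f/5 → f/4.5 → f/4 → f/3.5 — 3 1/3 stops larger aperture (brighter).
Shutter speed: 1/10 → 1/13 → 1/15 → 1/20 → 1/25 — 1 1/3 stops shorter (darker).
ISO: 640 → 500 → 400 → 320 → 250 → 200 → 160 → 125 → 100 → 80 → 64 — 3 1/3 stops dropped (darker).
Net: +3 1/3 −1 1/3 −3 1/3 = −1 1/3 stops.

1 1/3 stops darker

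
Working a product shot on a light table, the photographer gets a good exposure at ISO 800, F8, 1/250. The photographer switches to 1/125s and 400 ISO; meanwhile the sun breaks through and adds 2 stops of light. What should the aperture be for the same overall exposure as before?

f/16

Scene light: 2 stops brighter.
Shutter speed: 1/250 → 1/125 — 1 stop longer (brighter).
ISO: 800 → 400 — 1 stop lower (darker).
Net so far: 2 stops brighter. Aperture: f/8 → f/11 → f/16.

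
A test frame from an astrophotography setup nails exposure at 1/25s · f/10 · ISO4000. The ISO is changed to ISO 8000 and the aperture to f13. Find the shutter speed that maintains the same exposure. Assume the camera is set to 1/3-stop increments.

1/30s

ISO: 4000 → 5000 → 6400 → 8000 — 1 stop raised (brighter).
Aperture: f/10 → f/11 → f/13 — 2/3 stop narrower (darker).
Net change so far: 1/3 stop brighter. Offset with the shutter speed: 1/25 → 1/30.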